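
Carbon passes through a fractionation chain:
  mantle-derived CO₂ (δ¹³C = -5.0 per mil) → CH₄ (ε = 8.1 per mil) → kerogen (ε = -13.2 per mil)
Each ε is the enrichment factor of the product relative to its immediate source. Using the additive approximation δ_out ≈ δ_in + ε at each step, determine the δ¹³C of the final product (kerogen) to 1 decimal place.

step 1: δ ≈ -5.0 + (8.1) = 3.1 per mil
step 2: δ ≈ 3.1 + (-13.2) = -10.1 per mil

-10.1 per mil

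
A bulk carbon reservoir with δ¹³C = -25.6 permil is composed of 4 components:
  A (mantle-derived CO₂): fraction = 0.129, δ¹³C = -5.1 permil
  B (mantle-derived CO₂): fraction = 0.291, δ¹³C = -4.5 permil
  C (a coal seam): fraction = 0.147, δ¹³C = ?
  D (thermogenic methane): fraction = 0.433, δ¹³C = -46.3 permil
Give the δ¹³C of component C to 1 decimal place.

-24.4 permil

Isotope mass balance: δ_bulk = Σ fᵢ·δᵢ.
-25.6 = 0.129×(-5.1) + 0.291×(-4.5) + 0.147×δ_C + 0.433×(-46.3)
0.147·δ_C = -25.6 − (-22.015) = -3.585
δ_C = -3.585 / 0.147 = -24.39 permil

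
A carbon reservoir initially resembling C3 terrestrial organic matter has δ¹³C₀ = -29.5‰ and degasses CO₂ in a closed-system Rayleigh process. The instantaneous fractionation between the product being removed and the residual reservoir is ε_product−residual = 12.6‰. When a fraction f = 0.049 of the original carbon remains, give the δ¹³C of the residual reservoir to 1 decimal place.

-65.7‰

Rayleigh residual: δ_res = (δ₀ + 1000)·f^(α−1) − 1000
α = ε/1000 + 1 = 1.01260, so α − 1 = 0.01260
f^(α−1) = 0.049^(0.01260) = 0.962712
δ_res = (-29.5 + 1000) × 0.962712 − 1000 = 934.312 − 1000 = -65.69‰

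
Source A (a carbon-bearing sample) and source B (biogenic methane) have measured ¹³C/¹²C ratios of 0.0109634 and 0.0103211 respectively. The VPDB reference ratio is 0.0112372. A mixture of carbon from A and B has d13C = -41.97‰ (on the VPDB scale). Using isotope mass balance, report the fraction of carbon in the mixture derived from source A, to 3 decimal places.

0.692

δ_A = (0.0109634/0.0112372 − 1)×1000 = (0.975634 − 1)×1000 = -24.366‰
δ_B = (0.0103211/0.0112372 − 1)×1000 = (0.918476 − 1)×1000 = -81.524‰
f_A = (δ_mix − δ_B)/(δ_A − δ_B) = (-41.97 − (-81.524))/(-24.366 − (-81.524))
f_A = 39.554 / 57.158 = 0.6920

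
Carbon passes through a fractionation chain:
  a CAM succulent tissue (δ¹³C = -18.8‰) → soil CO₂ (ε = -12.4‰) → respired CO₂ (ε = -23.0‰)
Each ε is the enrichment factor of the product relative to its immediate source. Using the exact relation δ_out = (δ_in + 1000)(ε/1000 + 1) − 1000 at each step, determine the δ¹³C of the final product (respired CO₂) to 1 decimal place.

-53.3‰

step 1: δ = (-18.80 + 1000)·(-12.4/1000 + 1) − 1000 = -30.97‰
step 2: δ = (-30.97 + 1000)·(-23.0/1000 + 1) − 1000 = -53.25‰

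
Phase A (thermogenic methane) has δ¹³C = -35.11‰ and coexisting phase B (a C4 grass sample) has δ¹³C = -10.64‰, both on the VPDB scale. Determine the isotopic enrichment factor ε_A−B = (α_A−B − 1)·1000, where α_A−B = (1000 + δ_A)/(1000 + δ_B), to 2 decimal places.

-24.73‰

α_A−B = (1000 + -35.11) / (1000 + -10.64) = 964.89 / 989.36 = 0.975267
ε_A−B = (0.975267 − 1) × 1000 = -24.733‰
(The approximation ε ≈ δ_A − δ_B would give -24.47‰.)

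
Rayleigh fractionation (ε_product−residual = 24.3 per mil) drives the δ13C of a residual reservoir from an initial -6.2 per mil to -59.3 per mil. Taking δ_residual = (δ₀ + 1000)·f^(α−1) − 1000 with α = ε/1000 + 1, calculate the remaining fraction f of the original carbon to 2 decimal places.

0.10

α − 1 = ε/1000 = 0.0243
(δ_res + 1000)/(δ₀ + 1000) = (-59.3 + 1000)/(-6.2 + 1000) = 940.7/993.8 = 0.946569
f = 0.946569^(1/0.0243) = exp(ln(0.946569)/0.0243) = exp(-0.05491/0.0243)
f = exp(-2.2597) = 0.1044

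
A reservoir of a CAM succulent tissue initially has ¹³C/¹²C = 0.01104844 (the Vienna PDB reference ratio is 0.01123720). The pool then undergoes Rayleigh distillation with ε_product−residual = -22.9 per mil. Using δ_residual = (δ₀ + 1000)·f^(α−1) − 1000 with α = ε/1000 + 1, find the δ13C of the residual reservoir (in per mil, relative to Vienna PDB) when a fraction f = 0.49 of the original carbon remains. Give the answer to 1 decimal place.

-0.6 per mil

δ₀ = (0.01104844/0.01123720 − 1)×1000 = (0.983202 − 1)×1000 = -16.798 per mil
α − 1 = ε/1000 = -0.0229
f^(α−1) = 0.49^(-0.0229) = 1.016470
δ_res = (-16.798 + 1000) × 1.016470 − 1000 = 999.395 − 1000 = -0.60 per mil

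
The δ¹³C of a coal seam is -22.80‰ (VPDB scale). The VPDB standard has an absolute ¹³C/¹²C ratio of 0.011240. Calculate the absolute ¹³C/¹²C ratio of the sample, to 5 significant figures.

R_sample = R_standard × (δ¹³C/1000 + 1)
R_sample = 0.011240 × (-22.80/1000 + 1) = 0.011240 × 0.977200
R_sample = 0.0109837

0.010984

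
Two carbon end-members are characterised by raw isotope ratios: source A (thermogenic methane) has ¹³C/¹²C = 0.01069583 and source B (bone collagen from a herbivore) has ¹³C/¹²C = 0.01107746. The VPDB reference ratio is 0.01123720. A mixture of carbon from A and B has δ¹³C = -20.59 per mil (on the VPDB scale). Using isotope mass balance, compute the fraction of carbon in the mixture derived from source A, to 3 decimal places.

δ_A = (0.01069583/0.01123720 − 1)×1000 = (0.951823 − 1)×1000 = -48.177 per mil
δ_B = (0.01107746/0.01123720 − 1)×1000 = (0.985785 − 1)×1000 = -14.215 per mil
f_A = (δ_mix − δ_B)/(δ_A − δ_B) = (-20.59 − (-14.215))/(-48.177 − (-14.215))
f_A = -6.375 / -33.961 = 0.1877

0.188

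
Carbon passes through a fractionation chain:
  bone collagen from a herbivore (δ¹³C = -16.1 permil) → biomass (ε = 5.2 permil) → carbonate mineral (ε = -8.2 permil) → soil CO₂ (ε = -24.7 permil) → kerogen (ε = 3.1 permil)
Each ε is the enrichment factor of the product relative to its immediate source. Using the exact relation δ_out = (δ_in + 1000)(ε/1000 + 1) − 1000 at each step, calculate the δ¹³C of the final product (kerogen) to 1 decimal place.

step 1: δ = (-16.10 + 1000)·(5.2/1000 + 1) − 1000 = -10.98 permil
step 2: δ = (-10.98 + 1000)·(-8.2/1000 + 1) − 1000 = -19.09 permil
step 3: δ = (-19.09 + 1000)·(-24.7/1000 + 1) − 1000 = -43.32 permil
step 4: δ = (-43.32 + 1000)·(3.1/1000 + 1) − 1000 = -40.36 permil

-40.4 permil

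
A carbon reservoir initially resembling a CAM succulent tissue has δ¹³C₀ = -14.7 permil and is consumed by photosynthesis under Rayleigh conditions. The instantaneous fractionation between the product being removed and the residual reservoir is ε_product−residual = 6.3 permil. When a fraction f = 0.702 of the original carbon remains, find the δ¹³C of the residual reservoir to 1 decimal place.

-16.9 permil

Rayleigh residual: δ_res = (δ₀ + 1000)·f^(α−1) − 1000
α = ε/1000 + 1 = 1.00630, so α − 1 = 0.00630
f^(α−1) = 0.702^(0.00630) = 0.997773
δ_res = (-14.7 + 1000) × 0.997773 − 1000 = 983.106 − 1000 = -16.89 permil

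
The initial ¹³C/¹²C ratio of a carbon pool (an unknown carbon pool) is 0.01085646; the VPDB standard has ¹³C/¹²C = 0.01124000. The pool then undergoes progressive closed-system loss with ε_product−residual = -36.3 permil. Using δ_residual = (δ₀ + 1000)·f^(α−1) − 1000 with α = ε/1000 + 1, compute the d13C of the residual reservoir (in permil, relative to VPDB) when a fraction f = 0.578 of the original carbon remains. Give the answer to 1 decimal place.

-14.7 permil

δ₀ = (0.01085646/0.01124000 − 1)×1000 = (0.965877 − 1)×1000 = -34.123 permil
α − 1 = ε/1000 = -0.0363
f^(α−1) = 0.578^(-0.0363) = 1.020098
δ_res = (-34.123 + 1000) × 1.020098 − 1000 = 985.290 − 1000 = -14.71 permil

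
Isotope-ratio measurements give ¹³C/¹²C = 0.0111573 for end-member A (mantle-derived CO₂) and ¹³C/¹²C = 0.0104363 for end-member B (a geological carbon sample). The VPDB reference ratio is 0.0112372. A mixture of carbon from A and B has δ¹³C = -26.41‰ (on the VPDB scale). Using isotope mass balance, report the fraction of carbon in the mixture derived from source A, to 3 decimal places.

δ_A = (0.0111573/0.0112372 − 1)×1000 = (0.992890 − 1)×1000 = -7.110‰
δ_B = (0.0104363/0.0112372 − 1)×1000 = (0.928728 − 1)×1000 = -71.272‰
f_A = (δ_mix − δ_B)/(δ_A − δ_B) = (-26.41 − (-71.272))/(-7.110 − (-71.272))
f_A = 44.862 / 64.162 = 0.6992

0.699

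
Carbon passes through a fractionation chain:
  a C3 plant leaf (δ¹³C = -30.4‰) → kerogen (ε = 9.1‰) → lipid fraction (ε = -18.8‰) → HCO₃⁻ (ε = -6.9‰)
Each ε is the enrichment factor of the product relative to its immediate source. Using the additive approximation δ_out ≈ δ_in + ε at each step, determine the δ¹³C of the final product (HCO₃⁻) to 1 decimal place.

step 1: δ ≈ -30.4 + (9.1) = -21.3‰
step 2: δ ≈ -21.3 + (-18.8) = -40.1‰
step 3: δ ≈ -40.1 + (-6.9) = -47.0‰

-47.0‰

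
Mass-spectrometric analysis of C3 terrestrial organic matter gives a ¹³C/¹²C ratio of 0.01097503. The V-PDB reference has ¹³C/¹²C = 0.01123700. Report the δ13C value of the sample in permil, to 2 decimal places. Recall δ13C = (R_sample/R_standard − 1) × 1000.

δ13C = (R_sample / R_standard − 1) × 1000
R_sample / R_standard = 0.01097503 / 0.01123700 = 0.976687
δ13C = (0.976687 − 1) × 1000 = -23.313 permil

-23.31 permil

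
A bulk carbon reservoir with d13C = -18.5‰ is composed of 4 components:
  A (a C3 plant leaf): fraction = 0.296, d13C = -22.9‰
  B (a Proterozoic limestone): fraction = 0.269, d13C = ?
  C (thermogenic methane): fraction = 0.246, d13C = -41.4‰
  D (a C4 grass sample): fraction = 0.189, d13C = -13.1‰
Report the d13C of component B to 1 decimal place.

3.5‰

Isotope mass balance: δ_bulk = Σ fᵢ·δᵢ.
-18.5 = 0.296×(-22.9) + 0.269×δ_B + 0.246×(-41.4) + 0.189×(-13.1)
0.269·δ_B = -18.5 − (-19.439) = 0.939
δ_B = 0.939 / 0.269 = 3.49‰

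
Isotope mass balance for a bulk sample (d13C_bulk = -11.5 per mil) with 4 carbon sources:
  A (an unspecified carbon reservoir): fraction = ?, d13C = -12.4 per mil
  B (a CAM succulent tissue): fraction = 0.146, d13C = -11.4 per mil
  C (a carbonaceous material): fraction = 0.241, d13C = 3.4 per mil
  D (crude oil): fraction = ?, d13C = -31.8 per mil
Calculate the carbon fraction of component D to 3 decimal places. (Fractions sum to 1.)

Let f_D and f_A be the unknown fractions; fractions sum to 1 so f_D + f_A = 0.613.
Mass balance: Σ fᵢ·δᵢ = δ_bulk ⇒ f_D·(-31.8) + f_A·(-12.4) = -11.5 − (-0.845) = -10.655
Substitute f_A = 0.613 − f_D:
f_D·(-31.8 − -12.4) = -10.655 − 0.613×(-12.4) = -3.054
f_D = -3.054 / -19.4 = 0.1574

0.157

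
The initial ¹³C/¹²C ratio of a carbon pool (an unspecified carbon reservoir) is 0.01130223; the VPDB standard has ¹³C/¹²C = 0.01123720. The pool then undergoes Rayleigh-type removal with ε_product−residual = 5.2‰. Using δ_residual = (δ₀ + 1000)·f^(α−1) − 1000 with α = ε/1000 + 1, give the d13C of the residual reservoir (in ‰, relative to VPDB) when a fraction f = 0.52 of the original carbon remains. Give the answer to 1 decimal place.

δ₀ = (0.01130223/0.01123720 − 1)×1000 = (1.005787 − 1)×1000 = 5.787‰
α − 1 = ε/1000 = 0.0052
f^(α−1) = 0.52^(0.0052) = 0.996605
δ_res = (5.787 + 1000) × 0.996605 − 1000 = 1002.373 − 1000 = 2.37‰

2.4‰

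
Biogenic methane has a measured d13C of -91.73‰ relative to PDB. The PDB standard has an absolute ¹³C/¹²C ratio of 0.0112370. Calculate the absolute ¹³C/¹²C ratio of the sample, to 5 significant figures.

R_sample = R_standard × (d13C/1000 + 1)
R_sample = 0.0112370 × (-91.73/1000 + 1) = 0.0112370 × 0.908270
R_sample = 0.0102062

0.010206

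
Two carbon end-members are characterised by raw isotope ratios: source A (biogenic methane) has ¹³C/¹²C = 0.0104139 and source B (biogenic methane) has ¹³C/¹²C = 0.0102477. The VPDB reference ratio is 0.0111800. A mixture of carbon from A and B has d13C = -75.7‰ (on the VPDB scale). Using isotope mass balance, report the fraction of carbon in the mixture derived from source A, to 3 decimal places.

δ_A = (0.0104139/0.0111800 − 1)×1000 = (0.931476 − 1)×1000 = -68.524‰
δ_B = (0.0102477/0.0111800 − 1)×1000 = (0.916610 − 1)×1000 = -83.390‰
f_A = (δ_mix − δ_B)/(δ_A − δ_B) = (-75.7 − (-83.390))/(-68.524 − (-83.390))
f_A = 7.690 / 14.866 = 0.5173

0.517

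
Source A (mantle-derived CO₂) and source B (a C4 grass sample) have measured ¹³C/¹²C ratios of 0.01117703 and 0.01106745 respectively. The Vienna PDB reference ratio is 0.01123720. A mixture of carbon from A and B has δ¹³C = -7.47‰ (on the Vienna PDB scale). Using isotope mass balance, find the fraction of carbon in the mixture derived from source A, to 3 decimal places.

0.783

δ_A = (0.01117703/0.01123720 − 1)×1000 = (0.994645 − 1)×1000 = -5.355‰
δ_B = (0.01106745/0.01123720 − 1)×1000 = (0.984894 − 1)×1000 = -15.106‰
f_A = (δ_mix − δ_B)/(δ_A − δ_B) = (-7.47 − (-15.106))/(-5.355 − (-15.106))
f_A = 7.636 / 9.752 = 0.7831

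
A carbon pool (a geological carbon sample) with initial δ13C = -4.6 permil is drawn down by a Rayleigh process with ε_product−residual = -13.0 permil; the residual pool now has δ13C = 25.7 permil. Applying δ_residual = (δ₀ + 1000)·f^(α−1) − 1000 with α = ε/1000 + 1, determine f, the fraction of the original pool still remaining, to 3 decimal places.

α − 1 = ε/1000 = -0.0130
(δ_res + 1000)/(δ₀ + 1000) = (25.7 + 1000)/(-4.6 + 1000) = 1025.7/995.4 = 1.030440
f = 1.030440^(1/-0.0130) = exp(ln(1.030440)/-0.0130) = exp(0.02999/-0.0130)
f = exp(-2.3066) = 0.0996

0.100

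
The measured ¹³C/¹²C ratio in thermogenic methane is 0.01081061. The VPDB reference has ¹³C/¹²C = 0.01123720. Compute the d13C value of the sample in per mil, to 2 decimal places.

-37.96 per mil

d13C = (R_sample / R_standard − 1) × 1000
R_sample / R_standard = 0.01081061 / 0.01123720 = 0.962038
d13C = (0.962038 − 1) × 1000 = -37.962 per mil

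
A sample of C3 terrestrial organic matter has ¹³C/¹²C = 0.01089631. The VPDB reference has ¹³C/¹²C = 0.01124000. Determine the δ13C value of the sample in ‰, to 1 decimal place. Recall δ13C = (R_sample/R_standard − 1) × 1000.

-30.6‰

δ13C = (R_sample / R_standard − 1) × 1000
R_sample / R_standard = 0.01089631 / 0.01124000 = 0.969423
δ13C = (0.969423 − 1) × 1000 = -30.58‰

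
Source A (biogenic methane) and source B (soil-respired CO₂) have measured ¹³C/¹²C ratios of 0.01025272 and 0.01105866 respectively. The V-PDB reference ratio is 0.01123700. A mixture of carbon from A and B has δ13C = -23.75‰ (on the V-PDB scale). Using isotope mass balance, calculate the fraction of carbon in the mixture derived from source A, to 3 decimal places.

0.110

δ_A = (0.01025272/0.01123700 − 1)×1000 = (0.912407 − 1)×1000 = -87.593‰
δ_B = (0.01105866/0.01123700 − 1)×1000 = (0.984129 − 1)×1000 = -15.871‰
f_A = (δ_mix − δ_B)/(δ_A − δ_B) = (-23.75 − (-15.871))/(-87.593 − (-15.871))
f_A = -7.879 / -71.722 = 0.1099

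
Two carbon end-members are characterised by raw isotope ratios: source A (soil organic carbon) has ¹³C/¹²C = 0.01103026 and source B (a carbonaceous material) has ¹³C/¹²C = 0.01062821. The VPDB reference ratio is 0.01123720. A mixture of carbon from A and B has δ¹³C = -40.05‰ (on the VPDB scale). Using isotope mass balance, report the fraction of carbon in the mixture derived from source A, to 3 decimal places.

δ_A = (0.01103026/0.01123720 − 1)×1000 = (0.981584 − 1)×1000 = -18.416‰
δ_B = (0.01062821/0.01123720 − 1)×1000 = (0.945806 − 1)×1000 = -54.194‰
f_A = (δ_mix − δ_B)/(δ_A − δ_B) = (-40.05 − (-54.194))/(-18.416 − (-54.194))
f_A = 14.144 / 35.778 = 0.3953

0.395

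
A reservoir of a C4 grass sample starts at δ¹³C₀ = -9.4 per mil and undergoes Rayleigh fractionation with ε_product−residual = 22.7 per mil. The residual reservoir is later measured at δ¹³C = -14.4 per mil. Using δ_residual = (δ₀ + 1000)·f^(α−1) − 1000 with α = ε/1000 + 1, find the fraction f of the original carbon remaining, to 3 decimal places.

0.800

α − 1 = ε/1000 = 0.0227
(δ_res + 1000)/(δ₀ + 1000) = (-14.4 + 1000)/(-9.4 + 1000) = 985.6/990.6 = 0.994953
f = 0.994953^(1/0.0227) = exp(ln(0.994953)/0.0227) = exp(-0.00506/0.0227)
f = exp(-0.2229) = 0.8002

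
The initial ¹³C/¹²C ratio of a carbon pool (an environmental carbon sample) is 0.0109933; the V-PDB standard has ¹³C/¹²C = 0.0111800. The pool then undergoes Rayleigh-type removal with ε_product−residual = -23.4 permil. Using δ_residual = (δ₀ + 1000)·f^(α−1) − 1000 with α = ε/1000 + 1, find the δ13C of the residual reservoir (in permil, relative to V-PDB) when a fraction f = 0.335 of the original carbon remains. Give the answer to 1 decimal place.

δ₀ = (0.0109933/0.0111800 − 1)×1000 = (0.983301 − 1)×1000 = -16.699 permil
α − 1 = ε/1000 = -0.0234
f^(α−1) = 0.335^(-0.0234) = 1.025921
δ_res = (-16.699 + 1000) × 1.025921 − 1000 = 1008.789 − 1000 = 8.79 permil

8.8 permil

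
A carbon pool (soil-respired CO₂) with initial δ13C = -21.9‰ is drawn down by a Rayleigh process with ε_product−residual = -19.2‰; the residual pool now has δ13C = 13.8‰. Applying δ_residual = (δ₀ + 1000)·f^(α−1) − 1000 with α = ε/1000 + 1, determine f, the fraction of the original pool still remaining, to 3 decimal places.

0.155

α − 1 = ε/1000 = -0.0192
(δ_res + 1000)/(δ₀ + 1000) = (13.8 + 1000)/(-21.9 + 1000) = 1013.8/978.1 = 1.036499
f = 1.036499^(1/-0.0192) = exp(ln(1.036499)/-0.0192) = exp(0.03585/-0.0192)
f = exp(-1.8671) = 0.1546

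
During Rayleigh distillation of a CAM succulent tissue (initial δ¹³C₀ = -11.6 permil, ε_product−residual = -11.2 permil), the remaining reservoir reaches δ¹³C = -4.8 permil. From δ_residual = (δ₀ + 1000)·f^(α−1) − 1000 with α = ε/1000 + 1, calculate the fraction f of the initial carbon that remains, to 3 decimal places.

0.542

α − 1 = ε/1000 = -0.0112
(δ_res + 1000)/(δ₀ + 1000) = (-4.8 + 1000)/(-11.6 + 1000) = 995.2/988.4 = 1.006880
f = 1.006880^(1/-0.0112) = exp(ln(1.006880)/-0.0112) = exp(0.00686/-0.0112)
f = exp(-0.6122) = 0.5422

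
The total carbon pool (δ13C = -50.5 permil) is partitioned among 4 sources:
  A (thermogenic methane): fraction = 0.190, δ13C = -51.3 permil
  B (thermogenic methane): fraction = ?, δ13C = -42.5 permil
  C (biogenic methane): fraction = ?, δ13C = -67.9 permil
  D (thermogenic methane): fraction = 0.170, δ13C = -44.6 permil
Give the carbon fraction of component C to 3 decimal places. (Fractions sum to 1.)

0.235

Let f_C and f_B be the unknown fractions; fractions sum to 1 so f_C + f_B = 0.640.
Mass balance: Σ fᵢ·δᵢ = δ_bulk ⇒ f_C·(-67.9) + f_B·(-42.5) = -50.5 − (-17.329) = -33.171
Substitute f_B = 0.640 − f_C:
f_C·(-67.9 − -42.5) = -33.171 − 0.640×(-42.5) = -5.971
f_C = -5.971 / -25.4 = 0.2351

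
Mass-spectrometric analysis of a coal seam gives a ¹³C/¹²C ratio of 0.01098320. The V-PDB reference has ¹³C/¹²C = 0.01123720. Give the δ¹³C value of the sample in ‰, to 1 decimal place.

δ¹³C = (R_sample / R_standard − 1) × 1000
R_sample / R_standard = 0.01098320 / 0.01123720 = 0.977397
δ¹³C = (0.977397 − 1) × 1000 = -22.60‰

-22.6‰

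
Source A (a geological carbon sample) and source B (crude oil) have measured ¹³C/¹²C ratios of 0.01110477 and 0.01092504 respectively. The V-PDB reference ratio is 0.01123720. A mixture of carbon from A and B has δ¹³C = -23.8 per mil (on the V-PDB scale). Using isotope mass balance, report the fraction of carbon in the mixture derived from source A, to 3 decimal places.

δ_A = (0.01110477/0.01123720 − 1)×1000 = (0.988215 − 1)×1000 = -11.785 per mil
δ_B = (0.01092504/0.01123720 − 1)×1000 = (0.972221 − 1)×1000 = -27.779 per mil
f_A = (δ_mix − δ_B)/(δ_A − δ_B) = (-23.8 − (-27.779))/(-11.785 − (-27.779))
f_A = 3.979 / 15.994 = 0.2488

0.249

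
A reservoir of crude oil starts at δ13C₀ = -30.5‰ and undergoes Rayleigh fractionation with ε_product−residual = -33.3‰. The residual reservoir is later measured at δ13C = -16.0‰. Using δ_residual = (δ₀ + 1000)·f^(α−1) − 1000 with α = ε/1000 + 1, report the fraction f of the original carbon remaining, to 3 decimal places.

α − 1 = ε/1000 = -0.0333
(δ_res + 1000)/(δ₀ + 1000) = (-16.0 + 1000)/(-30.5 + 1000) = 984.0/969.5 = 1.014956
f = 1.014956^(1/-0.0333) = exp(ln(1.014956)/-0.0333) = exp(0.01485/-0.0333)
f = exp(-0.4458) = 0.6403

0.640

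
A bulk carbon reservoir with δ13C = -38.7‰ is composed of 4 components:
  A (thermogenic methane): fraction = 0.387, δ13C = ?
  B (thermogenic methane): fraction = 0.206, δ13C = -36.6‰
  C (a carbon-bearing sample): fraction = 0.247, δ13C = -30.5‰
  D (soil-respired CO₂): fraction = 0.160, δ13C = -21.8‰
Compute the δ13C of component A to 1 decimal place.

-52.0‰

Isotope mass balance: δ_bulk = Σ fᵢ·δᵢ.
-38.7 = 0.387×δ_A + 0.206×(-36.6) + 0.247×(-30.5) + 0.160×(-21.8)
0.387·δ_A = -38.7 − (-18.561) = -20.139
δ_A = -20.139 / 0.387 = -52.04‰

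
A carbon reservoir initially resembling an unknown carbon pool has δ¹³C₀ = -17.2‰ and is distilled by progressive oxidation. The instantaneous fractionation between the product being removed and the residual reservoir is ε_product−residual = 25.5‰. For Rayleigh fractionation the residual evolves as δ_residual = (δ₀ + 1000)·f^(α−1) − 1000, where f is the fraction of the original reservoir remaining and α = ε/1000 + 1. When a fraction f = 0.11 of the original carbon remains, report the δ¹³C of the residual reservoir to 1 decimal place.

Rayleigh residual: δ_res = (δ₀ + 1000)·f^(α−1) − 1000
α = ε/1000 + 1 = 1.02550, so α − 1 = 0.02550
f^(α−1) = 0.11^(0.02550) = 0.945269
δ_res = (-17.2 + 1000) × 0.945269 − 1000 = 929.011 − 1000 = -70.99‰

-71.0‰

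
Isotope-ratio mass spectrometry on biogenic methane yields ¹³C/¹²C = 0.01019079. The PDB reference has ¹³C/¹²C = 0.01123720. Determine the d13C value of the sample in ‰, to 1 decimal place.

d13C = (R_sample / R_standard − 1) × 1000
R_sample / R_standard = 0.01019079 / 0.01123720 = 0.906880
d13C = (0.906880 − 1) × 1000 = -93.12‰

-93.1‰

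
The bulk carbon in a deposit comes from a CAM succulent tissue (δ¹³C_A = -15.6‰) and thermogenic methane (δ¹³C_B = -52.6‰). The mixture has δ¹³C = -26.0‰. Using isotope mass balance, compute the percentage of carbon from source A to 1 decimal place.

δ_mix = f_A·δ_A + (1 − f_A)·δ_B  ⇒  f_A = (δ_mix − δ_B)/(δ_A − δ_B)
f_A = (-26.0 − (-52.6)) / (-15.6 − (-52.6))
f_A = 26.6 / 37.0 = 0.7189

71.9%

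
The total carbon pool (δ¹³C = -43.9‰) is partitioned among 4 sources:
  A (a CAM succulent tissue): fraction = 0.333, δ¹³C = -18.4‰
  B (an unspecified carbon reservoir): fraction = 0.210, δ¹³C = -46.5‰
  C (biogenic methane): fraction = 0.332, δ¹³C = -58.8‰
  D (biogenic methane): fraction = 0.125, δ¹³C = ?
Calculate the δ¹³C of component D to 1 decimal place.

Isotope mass balance: δ_bulk = Σ fᵢ·δᵢ.
-43.9 = 0.333×(-18.4) + 0.210×(-46.5) + 0.332×(-58.8) + 0.125×δ_D
0.125·δ_D = -43.9 − (-35.414) = -8.486
δ_D = -8.486 / 0.125 = -67.89‰

-67.9‰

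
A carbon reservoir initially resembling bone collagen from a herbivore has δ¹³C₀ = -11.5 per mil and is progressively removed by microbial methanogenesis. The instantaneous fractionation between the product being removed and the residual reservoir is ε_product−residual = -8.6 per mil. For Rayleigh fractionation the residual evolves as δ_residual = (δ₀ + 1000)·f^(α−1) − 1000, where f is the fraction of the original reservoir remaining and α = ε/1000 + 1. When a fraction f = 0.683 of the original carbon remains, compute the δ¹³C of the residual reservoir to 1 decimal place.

-8.3 per mil

Rayleigh residual: δ_res = (δ₀ + 1000)·f^(α−1) − 1000
α = ε/1000 + 1 = 0.99140, so α − 1 = -0.00860
f^(α−1) = 0.683^(-0.00860) = 1.003284
δ_res = (-11.5 + 1000) × 1.003284 − 1000 = 991.746 − 1000 = -8.25 per mil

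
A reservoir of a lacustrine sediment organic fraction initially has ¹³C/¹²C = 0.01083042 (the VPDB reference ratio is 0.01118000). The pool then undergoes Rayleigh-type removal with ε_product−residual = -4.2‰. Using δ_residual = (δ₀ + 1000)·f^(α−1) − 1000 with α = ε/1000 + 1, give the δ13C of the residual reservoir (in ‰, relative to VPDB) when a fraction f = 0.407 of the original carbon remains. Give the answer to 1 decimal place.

-27.6‰

δ₀ = (0.01083042/0.01118000 − 1)×1000 = (0.968732 − 1)×1000 = -31.268‰
α − 1 = ε/1000 = -0.0042
f^(α−1) = 0.407^(-0.0042) = 1.003783
δ_res = (-31.268 + 1000) × 1.003783 − 1000 = 972.396 − 1000 = -27.60‰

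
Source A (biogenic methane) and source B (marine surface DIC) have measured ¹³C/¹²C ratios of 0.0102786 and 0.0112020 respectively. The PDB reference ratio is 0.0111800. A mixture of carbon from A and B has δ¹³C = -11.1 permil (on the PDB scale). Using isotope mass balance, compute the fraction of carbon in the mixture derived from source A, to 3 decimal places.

0.158

δ_A = (0.0102786/0.0111800 − 1)×1000 = (0.919374 − 1)×1000 = -80.626 permil
δ_B = (0.0112020/0.0111800 − 1)×1000 = (1.001968 − 1)×1000 = 1.968 permil
f_A = (δ_mix − δ_B)/(δ_A − δ_B) = (-11.1 − (1.968))/(-80.626 − (1.968))
f_A = -13.068 / -82.594 = 0.1582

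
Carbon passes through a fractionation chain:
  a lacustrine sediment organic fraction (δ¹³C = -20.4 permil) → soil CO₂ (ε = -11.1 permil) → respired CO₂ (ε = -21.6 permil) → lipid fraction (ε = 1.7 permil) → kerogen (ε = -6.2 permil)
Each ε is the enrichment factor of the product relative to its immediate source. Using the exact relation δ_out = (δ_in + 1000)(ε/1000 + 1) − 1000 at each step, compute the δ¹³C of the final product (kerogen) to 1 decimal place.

-56.5 permil

step 1: δ = (-20.40 + 1000)·(-11.1/1000 + 1) − 1000 = -31.27 permil
step 2: δ = (-31.27 + 1000)·(-21.6/1000 + 1) − 1000 = -52.20 permil
step 3: δ = (-52.20 + 1000)·(1.7/1000 + 1) − 1000 = -50.59 permil
step 4: δ = (-50.59 + 1000)·(-6.2/1000 + 1) − 1000 = -56.47 permil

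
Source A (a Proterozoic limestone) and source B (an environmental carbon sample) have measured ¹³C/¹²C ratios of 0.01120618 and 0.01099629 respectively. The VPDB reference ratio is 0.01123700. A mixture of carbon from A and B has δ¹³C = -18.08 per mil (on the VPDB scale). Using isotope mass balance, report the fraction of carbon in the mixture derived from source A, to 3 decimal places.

0.179

δ_A = (0.01120618/0.01123700 − 1)×1000 = (0.997257 − 1)×1000 = -2.743 per mil
δ_B = (0.01099629/0.01123700 − 1)×1000 = (0.978579 − 1)×1000 = -21.421 per mil
f_A = (δ_mix − δ_B)/(δ_A − δ_B) = (-18.08 − (-21.421))/(-2.743 − (-21.421))
f_A = 3.341 / 18.678 = 0.1789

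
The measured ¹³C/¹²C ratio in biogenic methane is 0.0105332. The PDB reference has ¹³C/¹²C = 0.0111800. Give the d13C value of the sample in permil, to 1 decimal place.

-57.9 permil

d13C = (R_sample / R_standard − 1) × 1000
R_sample / R_standard = 0.0105332 / 0.0111800 = 0.942147
d13C = (0.942147 − 1) × 1000 = -57.85 permil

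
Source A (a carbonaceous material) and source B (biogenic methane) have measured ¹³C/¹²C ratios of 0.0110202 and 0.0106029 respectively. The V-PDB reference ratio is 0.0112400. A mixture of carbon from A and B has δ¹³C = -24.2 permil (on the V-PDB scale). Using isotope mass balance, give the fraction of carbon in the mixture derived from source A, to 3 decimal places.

δ_A = (0.0110202/0.0112400 − 1)×1000 = (0.980445 − 1)×1000 = -19.555 permil
δ_B = (0.0106029/0.0112400 − 1)×1000 = (0.943319 − 1)×1000 = -56.681 permil
f_A = (δ_mix − δ_B)/(δ_A − δ_B) = (-24.2 − (-56.681))/(-19.555 − (-56.681))
f_A = 32.481 / 37.126 = 0.8749

0.875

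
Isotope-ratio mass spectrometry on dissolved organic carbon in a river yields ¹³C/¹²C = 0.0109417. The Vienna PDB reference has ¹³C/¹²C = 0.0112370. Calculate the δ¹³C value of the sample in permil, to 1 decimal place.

δ¹³C = (R_sample / R_standard − 1) × 1000
R_sample / R_standard = 0.0109417 / 0.0112370 = 0.973721
δ¹³C = (0.973721 − 1) × 1000 = -26.28 permil

-26.3 permil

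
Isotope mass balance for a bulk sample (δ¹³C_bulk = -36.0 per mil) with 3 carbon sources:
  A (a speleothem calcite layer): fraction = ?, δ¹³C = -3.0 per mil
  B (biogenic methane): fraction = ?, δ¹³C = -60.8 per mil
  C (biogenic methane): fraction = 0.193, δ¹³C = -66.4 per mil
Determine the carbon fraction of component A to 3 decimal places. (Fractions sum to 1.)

0.448

Let f_A and f_B be the unknown fractions; fractions sum to 1 so f_A + f_B = 0.807.
Mass balance: Σ fᵢ·δᵢ = δ_bulk ⇒ f_A·(-3.0) + f_B·(-60.8) = -36.0 − (-12.815) = -23.185
Substitute f_B = 0.807 − f_A:
f_A·(-3.0 − -60.8) = -23.185 − 0.807×(-60.8) = 25.881
f_A = 25.881 / 57.8 = 0.4478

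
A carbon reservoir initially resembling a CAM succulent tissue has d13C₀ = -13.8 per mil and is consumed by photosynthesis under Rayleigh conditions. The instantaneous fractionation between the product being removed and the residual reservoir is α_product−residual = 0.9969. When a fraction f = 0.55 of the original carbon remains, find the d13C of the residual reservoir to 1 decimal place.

Rayleigh residual: δ_res = (δ₀ + 1000)·f^(α−1) − 1000
α − 1 = -0.00310
f^(α−1) = 0.55^(-0.00310) = 1.001855
δ_res = (-13.8 + 1000) × 1.001855 − 1000 = 988.029 − 1000 = -11.97 per mil

-12.0 per mil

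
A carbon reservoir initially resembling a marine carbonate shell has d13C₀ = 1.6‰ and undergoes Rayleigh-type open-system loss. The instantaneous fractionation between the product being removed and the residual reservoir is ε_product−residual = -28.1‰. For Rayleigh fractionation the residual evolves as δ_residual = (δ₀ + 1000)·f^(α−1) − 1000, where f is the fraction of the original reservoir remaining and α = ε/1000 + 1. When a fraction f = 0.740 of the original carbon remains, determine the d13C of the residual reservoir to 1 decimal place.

10.1‰

Rayleigh residual: δ_res = (δ₀ + 1000)·f^(α−1) − 1000
α = ε/1000 + 1 = 0.97190, so α − 1 = -0.02810
f^(α−1) = 0.740^(-0.02810) = 1.008497
δ_res = (1.6 + 1000) × 1.008497 − 1000 = 1010.111 − 1000 = 10.11‰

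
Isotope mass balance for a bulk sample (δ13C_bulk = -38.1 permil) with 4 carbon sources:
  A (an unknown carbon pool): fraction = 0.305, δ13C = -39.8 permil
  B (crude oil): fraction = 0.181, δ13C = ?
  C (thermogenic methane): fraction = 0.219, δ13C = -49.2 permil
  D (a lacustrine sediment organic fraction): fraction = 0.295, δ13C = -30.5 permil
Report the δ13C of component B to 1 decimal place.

-34.2 permil

Isotope mass balance: δ_bulk = Σ fᵢ·δᵢ.
-38.1 = 0.305×(-39.8) + 0.181×δ_B + 0.219×(-49.2) + 0.295×(-30.5)
0.181·δ_B = -38.1 − (-31.911) = -6.189
δ_B = -6.189 / 0.181 = -34.19 permil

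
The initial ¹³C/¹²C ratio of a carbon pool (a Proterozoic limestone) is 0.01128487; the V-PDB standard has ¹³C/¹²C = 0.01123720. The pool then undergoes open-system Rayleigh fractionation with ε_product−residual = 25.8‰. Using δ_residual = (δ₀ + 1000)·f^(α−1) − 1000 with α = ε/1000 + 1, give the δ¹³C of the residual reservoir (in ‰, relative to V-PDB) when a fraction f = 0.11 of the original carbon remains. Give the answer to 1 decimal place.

-51.3‰

δ₀ = (0.01128487/0.01123720 − 1)×1000 = (1.004242 − 1)×1000 = 4.242‰
α − 1 = ε/1000 = 0.0258
f^(α−1) = 0.11^(0.0258) = 0.944643
δ_res = (4.242 + 1000) × 0.944643 − 1000 = 948.651 − 1000 = -51.35‰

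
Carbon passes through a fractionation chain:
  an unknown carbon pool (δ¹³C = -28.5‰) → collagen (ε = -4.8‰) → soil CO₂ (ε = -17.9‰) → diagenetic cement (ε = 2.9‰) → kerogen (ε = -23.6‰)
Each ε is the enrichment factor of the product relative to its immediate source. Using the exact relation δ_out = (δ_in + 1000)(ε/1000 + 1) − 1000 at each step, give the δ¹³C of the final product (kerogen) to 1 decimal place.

step 1: δ = (-28.50 + 1000)·(-4.8/1000 + 1) − 1000 = -33.16‰
step 2: δ = (-33.16 + 1000)·(-17.9/1000 + 1) − 1000 = -50.47‰
step 3: δ = (-50.47 + 1000)·(2.9/1000 + 1) − 1000 = -47.72‰
step 4: δ = (-47.72 + 1000)·(-23.6/1000 + 1) − 1000 = -70.19‰

-70.2‰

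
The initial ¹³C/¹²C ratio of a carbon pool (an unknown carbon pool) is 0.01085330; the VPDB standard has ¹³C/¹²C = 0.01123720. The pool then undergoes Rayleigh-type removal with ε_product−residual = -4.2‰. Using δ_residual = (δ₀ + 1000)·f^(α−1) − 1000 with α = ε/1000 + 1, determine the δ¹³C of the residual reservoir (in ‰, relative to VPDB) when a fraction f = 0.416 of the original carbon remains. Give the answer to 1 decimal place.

δ₀ = (0.01085330/0.01123720 − 1)×1000 = (0.965837 − 1)×1000 = -34.163‰
α − 1 = ε/1000 = -0.0042
f^(α−1) = 0.416^(-0.0042) = 1.003690
δ_res = (-34.163 + 1000) × 1.003690 − 1000 = 969.401 − 1000 = -30.60‰

-30.6‰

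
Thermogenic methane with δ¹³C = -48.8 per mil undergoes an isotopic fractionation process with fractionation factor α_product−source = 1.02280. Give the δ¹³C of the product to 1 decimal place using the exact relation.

δ_product = (δ_source + 1000)·α − 1000
δ_product = (-48.8 + 1000) × 1.02280 − 1000
δ_product = 972.887 − 1000 = -27.11 per mil

-27.1 per mil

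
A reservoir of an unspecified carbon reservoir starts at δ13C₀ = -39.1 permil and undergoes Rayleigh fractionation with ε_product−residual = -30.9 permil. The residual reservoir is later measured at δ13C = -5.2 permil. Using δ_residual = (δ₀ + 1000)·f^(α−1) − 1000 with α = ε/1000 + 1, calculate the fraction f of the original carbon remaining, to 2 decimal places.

α − 1 = ε/1000 = -0.0309
(δ_res + 1000)/(δ₀ + 1000) = (-5.2 + 1000)/(-39.1 + 1000) = 994.8/960.9 = 1.035279
f = 1.035279^(1/-0.0309) = exp(ln(1.035279)/-0.0309) = exp(0.03467/-0.0309)
f = exp(-1.1221) = 0.3256

0.33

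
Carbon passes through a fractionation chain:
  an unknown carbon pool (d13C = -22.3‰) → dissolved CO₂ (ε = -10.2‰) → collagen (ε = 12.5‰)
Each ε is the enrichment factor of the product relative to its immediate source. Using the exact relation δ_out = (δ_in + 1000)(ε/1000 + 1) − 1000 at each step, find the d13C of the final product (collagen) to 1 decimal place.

step 1: δ = (-22.30 + 1000)·(-10.2/1000 + 1) − 1000 = -32.27‰
step 2: δ = (-32.27 + 1000)·(12.5/1000 + 1) − 1000 = -20.18‰

-20.2‰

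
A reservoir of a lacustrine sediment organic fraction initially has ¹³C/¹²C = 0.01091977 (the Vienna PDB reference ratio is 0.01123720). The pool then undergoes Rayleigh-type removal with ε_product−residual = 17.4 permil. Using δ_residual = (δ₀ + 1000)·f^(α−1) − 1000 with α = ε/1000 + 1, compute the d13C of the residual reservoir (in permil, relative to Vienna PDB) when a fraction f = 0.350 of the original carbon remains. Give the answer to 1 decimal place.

-45.8 permil

δ₀ = (0.01091977/0.01123720 − 1)×1000 = (0.971752 − 1)×1000 = -28.248 permil
α − 1 = ε/1000 = 0.0174
f^(α−1) = 0.350^(0.0174) = 0.981899
δ_res = (-28.248 + 1000) × 0.981899 − 1000 = 954.162 − 1000 = -45.84 permil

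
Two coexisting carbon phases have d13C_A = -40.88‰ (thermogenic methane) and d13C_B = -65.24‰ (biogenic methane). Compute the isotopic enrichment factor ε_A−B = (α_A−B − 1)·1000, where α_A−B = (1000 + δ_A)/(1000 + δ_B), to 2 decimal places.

26.06‰

α_A−B = (1000 + -40.88) / (1000 + -65.24) = 959.12 / 934.76 = 1.026060
ε_A−B = (1.026060 − 1) × 1000 = 26.060‰
(The approximation ε ≈ δ_A − δ_B would give 24.36‰.)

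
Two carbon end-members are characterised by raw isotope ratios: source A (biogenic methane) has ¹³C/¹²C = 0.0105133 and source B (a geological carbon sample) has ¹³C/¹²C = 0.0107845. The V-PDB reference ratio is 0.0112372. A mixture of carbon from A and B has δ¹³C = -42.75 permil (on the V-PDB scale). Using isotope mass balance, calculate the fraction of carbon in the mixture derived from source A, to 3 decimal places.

0.102

δ_A = (0.0105133/0.0112372 − 1)×1000 = (0.935580 − 1)×1000 = -64.420 permil
δ_B = (0.0107845/0.0112372 − 1)×1000 = (0.959714 − 1)×1000 = -40.286 permil
f_A = (δ_mix − δ_B)/(δ_A − δ_B) = (-42.75 − (-40.286))/(-64.420 − (-40.286))
f_A = -2.464 / -24.134 = 0.1021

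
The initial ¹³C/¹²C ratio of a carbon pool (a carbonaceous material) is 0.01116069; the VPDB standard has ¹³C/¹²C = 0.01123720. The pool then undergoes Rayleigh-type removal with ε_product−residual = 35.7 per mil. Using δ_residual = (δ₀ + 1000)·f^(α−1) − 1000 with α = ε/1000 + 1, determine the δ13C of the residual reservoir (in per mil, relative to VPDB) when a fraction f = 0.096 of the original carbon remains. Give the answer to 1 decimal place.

δ₀ = (0.01116069/0.01123720 − 1)×1000 = (0.993191 − 1)×1000 = -6.809 per mil
α − 1 = ε/1000 = 0.0357
f^(α−1) = 0.096^(0.0357) = 0.919744
δ_res = (-6.809 + 1000) × 0.919744 − 1000 = 913.482 − 1000 = -86.52 per mil

-86.5 per mil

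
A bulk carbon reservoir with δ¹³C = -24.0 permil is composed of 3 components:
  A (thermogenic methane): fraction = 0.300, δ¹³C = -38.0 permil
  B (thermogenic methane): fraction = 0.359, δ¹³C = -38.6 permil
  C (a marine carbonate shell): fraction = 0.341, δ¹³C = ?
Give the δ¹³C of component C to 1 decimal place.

3.7 permil

Isotope mass balance: δ_bulk = Σ fᵢ·δᵢ.
-24.0 = 0.300×(-38.0) + 0.359×(-38.6) + 0.341×δ_C
0.341·δ_C = -24.0 − (-25.257) = 1.257
δ_C = 1.257 / 0.341 = 3.69 permil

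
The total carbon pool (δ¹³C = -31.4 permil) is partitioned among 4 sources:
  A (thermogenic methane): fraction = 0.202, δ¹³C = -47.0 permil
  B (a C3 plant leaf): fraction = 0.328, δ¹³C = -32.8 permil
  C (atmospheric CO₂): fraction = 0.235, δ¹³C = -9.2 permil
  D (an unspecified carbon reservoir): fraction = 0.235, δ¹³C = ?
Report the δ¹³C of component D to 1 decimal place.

-38.2 permil

Isotope mass balance: δ_bulk = Σ fᵢ·δᵢ.
-31.4 = 0.202×(-47.0) + 0.328×(-32.8) + 0.235×(-9.2) + 0.235×δ_D
0.235·δ_D = -31.4 − (-22.414) = -8.986
δ_D = -8.986 / 0.235 = -38.24 permil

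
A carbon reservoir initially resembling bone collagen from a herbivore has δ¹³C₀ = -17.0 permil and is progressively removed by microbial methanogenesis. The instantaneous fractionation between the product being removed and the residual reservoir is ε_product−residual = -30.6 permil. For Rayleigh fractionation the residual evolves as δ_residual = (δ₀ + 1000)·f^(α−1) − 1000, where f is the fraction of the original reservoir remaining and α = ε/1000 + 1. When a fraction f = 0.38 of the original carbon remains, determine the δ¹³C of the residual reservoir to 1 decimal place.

12.5 permil

Rayleigh residual: δ_res = (δ₀ + 1000)·f^(α−1) − 1000
α = ε/1000 + 1 = 0.96940, so α − 1 = -0.03060
f^(α−1) = 0.38^(-0.03060) = 1.030051
δ_res = (-17.0 + 1000) × 1.030051 − 1000 = 1012.540 − 1000 = 12.54 permil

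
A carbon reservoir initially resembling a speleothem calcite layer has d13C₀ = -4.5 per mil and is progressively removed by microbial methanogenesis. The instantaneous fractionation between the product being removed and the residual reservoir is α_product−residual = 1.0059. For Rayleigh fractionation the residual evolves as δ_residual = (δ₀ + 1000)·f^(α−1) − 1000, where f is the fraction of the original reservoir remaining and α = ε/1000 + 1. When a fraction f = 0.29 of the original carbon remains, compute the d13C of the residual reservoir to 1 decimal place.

Rayleigh residual: δ_res = (δ₀ + 1000)·f^(α−1) − 1000
α − 1 = 0.00590
f^(α−1) = 0.29^(0.00590) = 0.992723
δ_res = (-4.5 + 1000) × 0.992723 − 1000 = 988.256 − 1000 = -11.74 per mil

-11.7 per mil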